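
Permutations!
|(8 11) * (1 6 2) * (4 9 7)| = |(1 6 2)(4 9 7)(8 11)| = 6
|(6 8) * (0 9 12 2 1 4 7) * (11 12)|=8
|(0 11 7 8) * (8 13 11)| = 6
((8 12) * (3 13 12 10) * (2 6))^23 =((2 6)(3 13 12 8 10))^23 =(2 6)(3 8 13 10 12)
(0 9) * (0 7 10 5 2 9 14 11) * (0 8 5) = (0 14 11 8 5 2 9 7 10) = [14, 1, 9, 3, 4, 2, 6, 10, 5, 7, 0, 8, 12, 13, 11]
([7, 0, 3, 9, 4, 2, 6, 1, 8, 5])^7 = [7, 0, 5, 2, 4, 9, 6, 1, 8, 3]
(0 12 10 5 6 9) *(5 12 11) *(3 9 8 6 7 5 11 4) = (0 4 3 9)(5 7)(6 8)(10 12) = [4, 1, 2, 9, 3, 7, 8, 5, 6, 0, 12, 11, 10]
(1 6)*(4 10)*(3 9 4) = (1 6)(3 9 4 10) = [0, 6, 2, 9, 10, 5, 1, 7, 8, 4, 3]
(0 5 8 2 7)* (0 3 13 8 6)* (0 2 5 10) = (0 10)(2 7 3 13 8 5 6) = [10, 1, 7, 13, 4, 6, 2, 3, 5, 9, 0, 11, 12, 8]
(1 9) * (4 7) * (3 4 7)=[0, 9, 2, 4, 3, 5, 6, 7, 8, 1]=(1 9)(3 4)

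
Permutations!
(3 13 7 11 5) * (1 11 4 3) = (1 11 5)(3 13 7 4) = [0, 11, 2, 13, 3, 1, 6, 4, 8, 9, 10, 5, 12, 7]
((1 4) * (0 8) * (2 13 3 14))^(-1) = ((0 8)(1 4)(2 13 3 14))^(-1) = (0 8)(1 4)(2 14 3 13)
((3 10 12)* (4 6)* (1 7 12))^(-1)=(1 10 3 12 7)(4 6)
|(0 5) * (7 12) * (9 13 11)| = 6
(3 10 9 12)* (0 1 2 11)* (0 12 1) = (1 2 11 12 3 10 9) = [0, 2, 11, 10, 4, 5, 6, 7, 8, 1, 9, 12, 3]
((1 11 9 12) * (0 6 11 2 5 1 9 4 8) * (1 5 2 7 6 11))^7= (0 8 4 11)(1 7 6)(9 12)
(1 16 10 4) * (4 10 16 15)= (16)(1 15 4)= [0, 15, 2, 3, 1, 5, 6, 7, 8, 9, 10, 11, 12, 13, 14, 4, 16]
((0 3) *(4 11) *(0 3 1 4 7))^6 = (0 1 4 11 7)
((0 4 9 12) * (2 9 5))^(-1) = (0 12 9 2 5 4) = ((0 4 5 2 9 12))^(-1)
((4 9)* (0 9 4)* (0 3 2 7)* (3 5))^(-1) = (0 7 2 3 5 9)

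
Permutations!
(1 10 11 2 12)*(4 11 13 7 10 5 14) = [0, 5, 12, 3, 11, 14, 6, 10, 8, 9, 13, 2, 1, 7, 4] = (1 5 14 4 11 2 12)(7 10 13)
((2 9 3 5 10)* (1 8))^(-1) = (1 8)(2 10 5 3 9)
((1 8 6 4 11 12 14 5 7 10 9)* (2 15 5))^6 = ((1 8 6 4 11 12 14 2 15 5 7 10 9))^6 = (1 14 9 12 10 11 7 4 5 6 15 8 2)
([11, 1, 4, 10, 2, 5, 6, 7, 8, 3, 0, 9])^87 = [9, 1, 4, 0, 2, 5, 6, 7, 8, 10, 11, 3]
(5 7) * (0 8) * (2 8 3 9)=[3, 1, 8, 9, 4, 7, 6, 5, 0, 2]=(0 3 9 2 8)(5 7)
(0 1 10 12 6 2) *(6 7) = [1, 10, 0, 3, 4, 5, 2, 6, 8, 9, 12, 11, 7] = (0 1 10 12 7 6 2)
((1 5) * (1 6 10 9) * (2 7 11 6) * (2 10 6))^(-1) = ((1 5 10 9)(2 7 11))^(-1) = (1 9 10 5)(2 11 7)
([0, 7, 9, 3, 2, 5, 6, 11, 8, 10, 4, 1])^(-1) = [0, 11, 4, 3, 10, 5, 6, 1, 8, 2, 9, 7]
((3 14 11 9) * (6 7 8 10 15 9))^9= (15)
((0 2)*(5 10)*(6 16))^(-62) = (16)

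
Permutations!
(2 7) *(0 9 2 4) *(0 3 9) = (2 7 4 3 9) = [0, 1, 7, 9, 3, 5, 6, 4, 8, 2]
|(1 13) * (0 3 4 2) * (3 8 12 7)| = 14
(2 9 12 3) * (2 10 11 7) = (2 9 12 3 10 11 7) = [0, 1, 9, 10, 4, 5, 6, 2, 8, 12, 11, 7, 3]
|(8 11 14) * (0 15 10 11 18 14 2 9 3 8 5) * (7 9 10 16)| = 30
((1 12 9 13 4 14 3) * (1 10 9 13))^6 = ((1 12 13 4 14 3 10 9))^6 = (1 10 14 13)(3 4 12 9)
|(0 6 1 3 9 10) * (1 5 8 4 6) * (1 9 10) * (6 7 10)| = 10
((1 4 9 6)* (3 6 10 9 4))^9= (9 10)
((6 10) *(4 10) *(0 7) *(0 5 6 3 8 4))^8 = ((0 7 5 6)(3 8 4 10))^8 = (10)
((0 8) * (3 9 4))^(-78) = (9)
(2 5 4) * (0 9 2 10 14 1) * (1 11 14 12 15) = (0 9 2 5 4 10 12 15 1)(11 14) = [9, 0, 5, 3, 10, 4, 6, 7, 8, 2, 12, 14, 15, 13, 11, 1]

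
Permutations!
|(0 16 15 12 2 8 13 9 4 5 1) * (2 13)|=18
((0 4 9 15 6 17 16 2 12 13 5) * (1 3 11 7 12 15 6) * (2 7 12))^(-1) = ((0 4 9 6 17 16 7 2 15 1 3 11 12 13 5))^(-1) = (0 5 13 12 11 3 1 15 2 7 16 17 6 9 4)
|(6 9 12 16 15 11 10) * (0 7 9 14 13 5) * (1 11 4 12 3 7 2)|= |(0 2 1 11 10 6 14 13 5)(3 7 9)(4 12 16 15)|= 36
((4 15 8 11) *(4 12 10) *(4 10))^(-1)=(4 12 11 8 15)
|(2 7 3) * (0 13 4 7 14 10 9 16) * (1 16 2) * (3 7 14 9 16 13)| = |(0 3 1 13 4 14 10 16)(2 9)| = 8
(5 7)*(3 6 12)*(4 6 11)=(3 11 4 6 12)(5 7)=[0, 1, 2, 11, 6, 7, 12, 5, 8, 9, 10, 4, 3]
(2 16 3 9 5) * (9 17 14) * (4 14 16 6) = (2 6 4 14 9 5)(3 17 16) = [0, 1, 6, 17, 14, 2, 4, 7, 8, 5, 10, 11, 12, 13, 9, 15, 3, 16]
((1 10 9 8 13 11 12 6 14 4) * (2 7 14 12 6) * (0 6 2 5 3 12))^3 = (0 6)(1 8 2 4 9 11 14 10 13 7)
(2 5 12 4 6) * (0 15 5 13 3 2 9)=(0 15 5 12 4 6 9)(2 13 3)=[15, 1, 13, 2, 6, 12, 9, 7, 8, 0, 10, 11, 4, 3, 14, 5]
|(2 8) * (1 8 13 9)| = 5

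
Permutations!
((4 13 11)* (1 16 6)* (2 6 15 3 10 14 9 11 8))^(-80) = ((1 16 15 3 10 14 9 11 4 13 8 2 6))^(-80) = (1 2 13 11 14 3 16 6 8 4 9 10 15)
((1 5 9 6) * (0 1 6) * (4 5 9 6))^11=(0 9 1)(4 6 5)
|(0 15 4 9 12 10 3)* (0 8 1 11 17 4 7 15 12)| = 10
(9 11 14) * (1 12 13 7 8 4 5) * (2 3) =(1 12 13 7 8 4 5)(2 3)(9 11 14) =[0, 12, 3, 2, 5, 1, 6, 8, 4, 11, 10, 14, 13, 7, 9]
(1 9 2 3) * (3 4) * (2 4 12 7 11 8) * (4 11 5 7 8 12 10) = (1 9 11 12 8 2 10 4 3)(5 7) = [0, 9, 10, 1, 3, 7, 6, 5, 2, 11, 4, 12, 8]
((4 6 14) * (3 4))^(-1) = ((3 4 6 14))^(-1) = (3 14 6 4)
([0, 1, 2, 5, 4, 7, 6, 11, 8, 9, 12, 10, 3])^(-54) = [0, 1, 2, 3, 4, 5, 6, 7, 8, 9, 10, 11, 12]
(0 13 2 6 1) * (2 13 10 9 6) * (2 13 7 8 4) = (0 10 9 6 1)(2 13 7 8 4) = [10, 0, 13, 3, 2, 5, 1, 8, 4, 6, 9, 11, 12, 7]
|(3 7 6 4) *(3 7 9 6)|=5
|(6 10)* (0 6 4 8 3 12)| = 7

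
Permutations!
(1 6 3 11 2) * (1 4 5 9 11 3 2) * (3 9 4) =(1 6 2 3 9 11)(4 5) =[0, 6, 3, 9, 5, 4, 2, 7, 8, 11, 10, 1]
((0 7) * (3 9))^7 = (0 7)(3 9)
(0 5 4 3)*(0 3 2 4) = (0 5)(2 4) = [5, 1, 4, 3, 2, 0]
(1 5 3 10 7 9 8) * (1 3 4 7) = [0, 5, 2, 10, 7, 4, 6, 9, 3, 8, 1] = (1 5 4 7 9 8 3 10)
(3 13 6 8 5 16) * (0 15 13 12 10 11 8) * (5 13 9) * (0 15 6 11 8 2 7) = (0 6 15 9 5 16 3 12 10 8 13 11 2 7) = [6, 1, 7, 12, 4, 16, 15, 0, 13, 5, 8, 2, 10, 11, 14, 9, 3]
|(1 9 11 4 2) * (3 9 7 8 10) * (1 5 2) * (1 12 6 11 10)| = 12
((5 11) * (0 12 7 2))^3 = ((0 12 7 2)(5 11))^3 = (0 2 7 12)(5 11)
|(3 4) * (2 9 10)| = |(2 9 10)(3 4)| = 6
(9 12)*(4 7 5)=(4 7 5)(9 12)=[0, 1, 2, 3, 7, 4, 6, 5, 8, 12, 10, 11, 9]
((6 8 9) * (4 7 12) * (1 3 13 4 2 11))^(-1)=((1 3 13 4 7 12 2 11)(6 8 9))^(-1)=(1 11 2 12 7 4 13 3)(6 9 8)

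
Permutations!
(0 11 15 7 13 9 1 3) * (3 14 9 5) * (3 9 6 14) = (0 11 15 7 13 5 9 1 3)(6 14) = [11, 3, 2, 0, 4, 9, 14, 13, 8, 1, 10, 15, 12, 5, 6, 7]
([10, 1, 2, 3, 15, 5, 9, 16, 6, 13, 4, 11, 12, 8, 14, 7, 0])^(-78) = [0, 1, 2, 3, 4, 5, 13, 7, 9, 8, 10, 11, 12, 6, 14, 15, 16]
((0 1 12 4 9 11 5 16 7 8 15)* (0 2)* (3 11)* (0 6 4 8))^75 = ((0 1 12 8 15 2 6 4 9 3 11 5 16 7))^75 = (0 2 11 1 6 5 12 4 16 8 9 7 15 3)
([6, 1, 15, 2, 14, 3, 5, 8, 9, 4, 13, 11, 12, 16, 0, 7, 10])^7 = (0 8 3 14 7 5 4 15 6 9 2)(10 13 16)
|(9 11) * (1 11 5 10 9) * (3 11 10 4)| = 7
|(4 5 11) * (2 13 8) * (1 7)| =|(1 7)(2 13 8)(4 5 11)| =6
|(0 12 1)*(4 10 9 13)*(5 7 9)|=6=|(0 12 1)(4 10 5 7 9 13)|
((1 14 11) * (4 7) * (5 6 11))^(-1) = ((1 14 5 6 11)(4 7))^(-1) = (1 11 6 5 14)(4 7)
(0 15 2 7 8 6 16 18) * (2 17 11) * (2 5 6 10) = (0 15 17 11 5 6 16 18)(2 7 8 10) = [15, 1, 7, 3, 4, 6, 16, 8, 10, 9, 2, 5, 12, 13, 14, 17, 18, 11, 0]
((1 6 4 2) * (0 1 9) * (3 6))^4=(0 4 1 2 3 9 6)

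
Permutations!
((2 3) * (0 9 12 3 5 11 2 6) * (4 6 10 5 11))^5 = ((0 9 12 3 10 5 4 6)(2 11))^5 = (0 5 12 6 10 9 4 3)(2 11)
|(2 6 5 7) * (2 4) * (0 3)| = 10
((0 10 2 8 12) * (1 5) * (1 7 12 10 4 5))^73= (0 7 4 12 5)(2 8 10)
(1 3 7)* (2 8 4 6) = (1 3 7)(2 8 4 6) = [0, 3, 8, 7, 6, 5, 2, 1, 4]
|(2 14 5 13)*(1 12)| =4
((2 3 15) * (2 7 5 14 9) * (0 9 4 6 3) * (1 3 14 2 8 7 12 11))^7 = (0 9 8 7 5 2)(1 15 11 3 12)(4 6 14)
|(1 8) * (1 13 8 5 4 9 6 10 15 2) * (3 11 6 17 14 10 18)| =|(1 5 4 9 17 14 10 15 2)(3 11 6 18)(8 13)| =36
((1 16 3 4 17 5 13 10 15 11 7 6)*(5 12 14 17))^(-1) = (1 6 7 11 15 10 13 5 4 3 16)(12 17 14)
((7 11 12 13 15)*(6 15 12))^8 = (15)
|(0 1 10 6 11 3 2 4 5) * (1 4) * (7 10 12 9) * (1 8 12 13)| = |(0 4 5)(1 13)(2 8 12 9 7 10 6 11 3)| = 18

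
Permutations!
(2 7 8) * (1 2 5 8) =(1 2 7)(5 8) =[0, 2, 7, 3, 4, 8, 6, 1, 5]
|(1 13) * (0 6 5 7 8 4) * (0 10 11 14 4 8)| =4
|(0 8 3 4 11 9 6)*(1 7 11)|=9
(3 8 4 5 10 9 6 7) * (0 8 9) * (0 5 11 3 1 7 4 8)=(1 7)(3 9 6 4 11)(5 10)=[0, 7, 2, 9, 11, 10, 4, 1, 8, 6, 5, 3]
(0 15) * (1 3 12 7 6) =[15, 3, 2, 12, 4, 5, 1, 6, 8, 9, 10, 11, 7, 13, 14, 0] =(0 15)(1 3 12 7 6)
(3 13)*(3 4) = (3 13 4) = [0, 1, 2, 13, 3, 5, 6, 7, 8, 9, 10, 11, 12, 4]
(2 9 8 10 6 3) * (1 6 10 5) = (10)(1 6 3 2 9 8 5) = [0, 6, 9, 2, 4, 1, 3, 7, 5, 8, 10]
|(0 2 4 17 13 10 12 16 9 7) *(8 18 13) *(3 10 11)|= |(0 2 4 17 8 18 13 11 3 10 12 16 9 7)|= 14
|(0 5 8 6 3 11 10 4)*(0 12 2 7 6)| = |(0 5 8)(2 7 6 3 11 10 4 12)| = 24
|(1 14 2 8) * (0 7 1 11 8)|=|(0 7 1 14 2)(8 11)|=10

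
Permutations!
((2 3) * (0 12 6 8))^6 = (0 6)(8 12)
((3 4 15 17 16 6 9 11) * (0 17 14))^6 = ((0 17 16 6 9 11 3 4 15 14))^6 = (0 3 16 15 9)(4 6 14 11 17)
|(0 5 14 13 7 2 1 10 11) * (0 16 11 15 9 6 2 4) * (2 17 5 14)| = 40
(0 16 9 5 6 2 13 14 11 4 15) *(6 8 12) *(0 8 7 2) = [16, 1, 13, 3, 15, 7, 0, 2, 12, 5, 10, 4, 6, 14, 11, 8, 9] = (0 16 9 5 7 2 13 14 11 4 15 8 12 6)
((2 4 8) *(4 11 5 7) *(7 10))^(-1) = ((2 11 5 10 7 4 8))^(-1) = (2 8 4 7 10 5 11)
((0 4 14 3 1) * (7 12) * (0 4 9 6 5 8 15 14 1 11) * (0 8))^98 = ((0 9 6 5)(1 4)(3 11 8 15 14)(7 12))^98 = (0 6)(3 15 11 14 8)(5 9)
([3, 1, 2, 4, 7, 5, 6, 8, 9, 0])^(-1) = [9, 1, 2, 0, 3, 5, 6, 4, 7, 8]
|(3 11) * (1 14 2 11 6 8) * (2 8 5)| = 15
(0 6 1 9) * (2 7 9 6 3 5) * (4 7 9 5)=(0 3 4 7 5 2 9)(1 6)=[3, 6, 9, 4, 7, 2, 1, 5, 8, 0]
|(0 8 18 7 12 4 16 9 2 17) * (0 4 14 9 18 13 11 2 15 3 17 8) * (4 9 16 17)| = |(2 8 13 11)(3 4 17 9 15)(7 12 14 16 18)| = 20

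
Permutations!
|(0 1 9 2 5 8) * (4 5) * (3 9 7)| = |(0 1 7 3 9 2 4 5 8)| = 9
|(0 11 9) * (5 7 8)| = |(0 11 9)(5 7 8)| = 3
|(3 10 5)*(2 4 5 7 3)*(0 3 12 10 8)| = |(0 3 8)(2 4 5)(7 12 10)| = 3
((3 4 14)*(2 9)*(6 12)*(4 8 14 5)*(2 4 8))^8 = ((2 9 4 5 8 14 3)(6 12))^8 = (2 9 4 5 8 14 3)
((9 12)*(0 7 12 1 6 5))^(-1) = (0 5 6 1 9 12 7) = ((0 7 12 9 1 6 5))^(-1)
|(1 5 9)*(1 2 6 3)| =6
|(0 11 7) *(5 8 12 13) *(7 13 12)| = |(0 11 13 5 8 7)| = 6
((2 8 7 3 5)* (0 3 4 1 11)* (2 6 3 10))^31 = ((0 10 2 8 7 4 1 11)(3 5 6))^31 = (0 11 1 4 7 8 2 10)(3 5 6)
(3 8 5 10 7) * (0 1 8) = (0 1 8 5 10 7 3) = [1, 8, 2, 0, 4, 10, 6, 3, 5, 9, 7]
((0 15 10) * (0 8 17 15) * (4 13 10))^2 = ((4 13 10 8 17 15))^2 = (4 10 17)(8 15 13)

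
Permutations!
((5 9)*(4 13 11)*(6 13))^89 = (4 6 13 11)(5 9)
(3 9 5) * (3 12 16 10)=[0, 1, 2, 9, 4, 12, 6, 7, 8, 5, 3, 11, 16, 13, 14, 15, 10]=(3 9 5 12 16 10)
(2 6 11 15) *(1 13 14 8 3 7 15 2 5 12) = (1 13 14 8 3 7 15 5 12)(2 6 11) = [0, 13, 6, 7, 4, 12, 11, 15, 3, 9, 10, 2, 1, 14, 8, 5]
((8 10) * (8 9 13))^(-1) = ((8 10 9 13))^(-1) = (8 13 9 10)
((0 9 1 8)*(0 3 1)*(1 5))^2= ((0 9)(1 8 3 5))^2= (9)(1 3)(5 8)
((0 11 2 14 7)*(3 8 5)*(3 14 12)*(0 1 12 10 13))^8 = (0 10 11 13 2)(1 12 3 8 5 14 7) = ((0 11 2 10 13)(1 12 3 8 5 14 7))^8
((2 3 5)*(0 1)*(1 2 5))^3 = (5)(0 1 3 2)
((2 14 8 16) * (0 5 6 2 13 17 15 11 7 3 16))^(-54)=((0 5 6 2 14 8)(3 16 13 17 15 11 7))^(-54)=(3 13 15 7 16 17 11)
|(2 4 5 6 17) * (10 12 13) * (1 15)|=30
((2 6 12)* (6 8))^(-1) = (2 12 6 8)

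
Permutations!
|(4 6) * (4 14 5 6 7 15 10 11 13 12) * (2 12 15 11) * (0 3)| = |(0 3)(2 12 4 7 11 13 15 10)(5 6 14)| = 24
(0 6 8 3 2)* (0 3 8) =[6, 1, 3, 2, 4, 5, 0, 7, 8] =(8)(0 6)(2 3)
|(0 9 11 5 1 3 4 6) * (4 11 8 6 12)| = 4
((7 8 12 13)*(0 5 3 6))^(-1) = ((0 5 3 6)(7 8 12 13))^(-1) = (0 6 3 5)(7 13 12 8)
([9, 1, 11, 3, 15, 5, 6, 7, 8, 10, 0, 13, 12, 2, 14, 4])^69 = (4 15)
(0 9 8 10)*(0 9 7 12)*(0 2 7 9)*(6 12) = (0 9 8 10)(2 7 6 12) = [9, 1, 7, 3, 4, 5, 12, 6, 10, 8, 0, 11, 2]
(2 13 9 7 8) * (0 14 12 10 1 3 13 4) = (0 14 12 10 1 3 13 9 7 8 2 4) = [14, 3, 4, 13, 0, 5, 6, 8, 2, 7, 1, 11, 10, 9, 12]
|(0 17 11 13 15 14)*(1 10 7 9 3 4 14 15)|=11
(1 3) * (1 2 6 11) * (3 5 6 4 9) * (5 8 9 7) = [0, 8, 4, 2, 7, 6, 11, 5, 9, 3, 10, 1] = (1 8 9 3 2 4 7 5 6 11)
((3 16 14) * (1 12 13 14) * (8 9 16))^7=(1 16 9 8 3 14 13 12)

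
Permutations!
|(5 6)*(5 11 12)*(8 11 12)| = |(5 6 12)(8 11)| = 6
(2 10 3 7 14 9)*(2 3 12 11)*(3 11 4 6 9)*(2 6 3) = (2 10 12 4 3 7 14)(6 9 11) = [0, 1, 10, 7, 3, 5, 9, 14, 8, 11, 12, 6, 4, 13, 2]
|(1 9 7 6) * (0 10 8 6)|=|(0 10 8 6 1 9 7)|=7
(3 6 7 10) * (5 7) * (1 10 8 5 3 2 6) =[0, 10, 6, 1, 4, 7, 3, 8, 5, 9, 2] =(1 10 2 6 3)(5 7 8)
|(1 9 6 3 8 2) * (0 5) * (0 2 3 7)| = |(0 5 2 1 9 6 7)(3 8)| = 14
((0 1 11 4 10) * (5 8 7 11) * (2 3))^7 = ((0 1 5 8 7 11 4 10)(2 3))^7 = (0 10 4 11 7 8 5 1)(2 3)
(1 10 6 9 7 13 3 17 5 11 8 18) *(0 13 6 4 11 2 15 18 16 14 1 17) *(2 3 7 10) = [13, 2, 15, 0, 11, 3, 9, 6, 16, 10, 4, 8, 12, 7, 1, 18, 14, 5, 17] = (0 13 7 6 9 10 4 11 8 16 14 1 2 15 18 17 5 3)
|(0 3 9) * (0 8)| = |(0 3 9 8)| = 4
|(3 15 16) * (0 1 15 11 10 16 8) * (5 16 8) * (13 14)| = |(0 1 15 5 16 3 11 10 8)(13 14)| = 18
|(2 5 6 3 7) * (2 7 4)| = 5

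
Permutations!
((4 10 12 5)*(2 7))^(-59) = (2 7)(4 10 12 5)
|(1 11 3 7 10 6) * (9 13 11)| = 8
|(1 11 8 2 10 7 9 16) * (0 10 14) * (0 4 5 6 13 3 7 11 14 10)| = |(1 14 4 5 6 13 3 7 9 16)(2 10 11 8)| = 20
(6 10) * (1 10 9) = (1 10 6 9) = [0, 10, 2, 3, 4, 5, 9, 7, 8, 1, 6]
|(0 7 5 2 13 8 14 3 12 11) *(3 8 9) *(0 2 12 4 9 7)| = 6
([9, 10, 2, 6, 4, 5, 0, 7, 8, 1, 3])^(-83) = (0 9 1 10 3 6)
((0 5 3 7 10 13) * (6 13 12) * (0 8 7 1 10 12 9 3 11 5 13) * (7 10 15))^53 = (0 12 15 3 10 13 6 7 1 9 8)(5 11)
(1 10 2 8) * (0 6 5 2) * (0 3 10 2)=(0 6 5)(1 2 8)(3 10)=[6, 2, 8, 10, 4, 0, 5, 7, 1, 9, 3]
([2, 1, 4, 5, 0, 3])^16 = (5)(0 2 4)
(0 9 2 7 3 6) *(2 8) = [9, 1, 7, 6, 4, 5, 0, 3, 2, 8] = (0 9 8 2 7 3 6)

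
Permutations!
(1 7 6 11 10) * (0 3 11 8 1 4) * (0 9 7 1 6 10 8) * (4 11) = [3, 1, 2, 4, 9, 5, 0, 10, 6, 7, 11, 8] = (0 3 4 9 7 10 11 8 6)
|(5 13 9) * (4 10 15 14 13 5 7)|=|(4 10 15 14 13 9 7)|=7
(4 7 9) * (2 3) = [0, 1, 3, 2, 7, 5, 6, 9, 8, 4] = (2 3)(4 7 9)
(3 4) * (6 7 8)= [0, 1, 2, 4, 3, 5, 7, 8, 6]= (3 4)(6 7 8)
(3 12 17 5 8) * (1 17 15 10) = [0, 17, 2, 12, 4, 8, 6, 7, 3, 9, 1, 11, 15, 13, 14, 10, 16, 5] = (1 17 5 8 3 12 15 10)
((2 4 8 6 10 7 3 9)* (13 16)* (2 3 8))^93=((2 4)(3 9)(6 10 7 8)(13 16))^93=(2 4)(3 9)(6 10 7 8)(13 16)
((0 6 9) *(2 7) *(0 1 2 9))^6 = (1 7)(2 9)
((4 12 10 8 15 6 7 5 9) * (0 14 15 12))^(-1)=((0 14 15 6 7 5 9 4)(8 12 10))^(-1)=(0 4 9 5 7 6 15 14)(8 10 12)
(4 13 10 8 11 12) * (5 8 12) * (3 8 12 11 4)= (3 8 4 13 10 11 5 12)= [0, 1, 2, 8, 13, 12, 6, 7, 4, 9, 11, 5, 3, 10]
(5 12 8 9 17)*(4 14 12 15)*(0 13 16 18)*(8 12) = (0 13 16 18)(4 14 8 9 17 5 15) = [13, 1, 2, 3, 14, 15, 6, 7, 9, 17, 10, 11, 12, 16, 8, 4, 18, 5, 0]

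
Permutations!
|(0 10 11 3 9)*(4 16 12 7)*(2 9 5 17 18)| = 36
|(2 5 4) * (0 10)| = |(0 10)(2 5 4)| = 6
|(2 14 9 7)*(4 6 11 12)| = |(2 14 9 7)(4 6 11 12)| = 4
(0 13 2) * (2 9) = (0 13 9 2) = [13, 1, 0, 3, 4, 5, 6, 7, 8, 2, 10, 11, 12, 9]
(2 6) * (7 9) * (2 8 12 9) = (2 6 8 12 9 7) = [0, 1, 6, 3, 4, 5, 8, 2, 12, 7, 10, 11, 9]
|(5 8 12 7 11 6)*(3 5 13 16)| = |(3 5 8 12 7 11 6 13 16)| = 9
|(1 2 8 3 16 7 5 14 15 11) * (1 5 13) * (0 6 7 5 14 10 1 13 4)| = 84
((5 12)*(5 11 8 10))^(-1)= (5 10 8 11 12)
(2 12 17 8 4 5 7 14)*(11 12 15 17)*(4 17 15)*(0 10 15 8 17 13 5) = (17)(0 10 15 8 13 5 7 14 2 4)(11 12) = [10, 1, 4, 3, 0, 7, 6, 14, 13, 9, 15, 12, 11, 5, 2, 8, 16, 17]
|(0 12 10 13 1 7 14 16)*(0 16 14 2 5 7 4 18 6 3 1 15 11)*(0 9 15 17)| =15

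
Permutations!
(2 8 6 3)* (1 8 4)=[0, 8, 4, 2, 1, 5, 3, 7, 6]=(1 8 6 3 2 4)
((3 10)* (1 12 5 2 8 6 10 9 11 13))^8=((1 12 5 2 8 6 10 3 9 11 13))^8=(1 9 6 5 13 3 8 12 11 10 2)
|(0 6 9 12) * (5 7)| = |(0 6 9 12)(5 7)| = 4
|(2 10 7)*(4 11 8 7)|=|(2 10 4 11 8 7)|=6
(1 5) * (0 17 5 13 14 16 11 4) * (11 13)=(0 17 5 1 11 4)(13 14 16)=[17, 11, 2, 3, 0, 1, 6, 7, 8, 9, 10, 4, 12, 14, 16, 15, 13, 5]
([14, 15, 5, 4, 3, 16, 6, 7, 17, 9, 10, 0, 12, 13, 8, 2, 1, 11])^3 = [17, 5, 1, 4, 3, 15, 6, 7, 0, 9, 10, 8, 12, 13, 11, 16, 2, 14]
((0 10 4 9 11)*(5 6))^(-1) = (0 11 9 4 10)(5 6)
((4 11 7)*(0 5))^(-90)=(11)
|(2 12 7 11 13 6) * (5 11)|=|(2 12 7 5 11 13 6)|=7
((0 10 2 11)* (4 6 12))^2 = (0 2)(4 12 6)(10 11)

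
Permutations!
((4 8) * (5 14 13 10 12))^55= ((4 8)(5 14 13 10 12))^55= (14)(4 8)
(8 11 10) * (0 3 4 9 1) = (0 3 4 9 1)(8 11 10) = [3, 0, 2, 4, 9, 5, 6, 7, 11, 1, 8, 10]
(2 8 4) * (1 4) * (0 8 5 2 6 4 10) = (0 8 1 10)(2 5)(4 6) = [8, 10, 5, 3, 6, 2, 4, 7, 1, 9, 0]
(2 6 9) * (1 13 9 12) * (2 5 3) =(1 13 9 5 3 2 6 12) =[0, 13, 6, 2, 4, 3, 12, 7, 8, 5, 10, 11, 1, 9]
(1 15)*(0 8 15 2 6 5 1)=(0 8 15)(1 2 6 5)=[8, 2, 6, 3, 4, 1, 5, 7, 15, 9, 10, 11, 12, 13, 14, 0]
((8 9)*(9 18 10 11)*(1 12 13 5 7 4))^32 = (1 13 7)(4 12 5)(8 10 9 18 11)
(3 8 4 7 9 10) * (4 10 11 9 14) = (3 8 10)(4 7 14)(9 11) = [0, 1, 2, 8, 7, 5, 6, 14, 10, 11, 3, 9, 12, 13, 4]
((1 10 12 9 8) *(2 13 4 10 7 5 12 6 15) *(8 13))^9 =(1 15 4 12)(2 10 9 7)(5 8 6 13)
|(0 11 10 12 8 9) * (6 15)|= 6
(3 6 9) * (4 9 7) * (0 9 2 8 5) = (0 9 3 6 7 4 2 8 5) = [9, 1, 8, 6, 2, 0, 7, 4, 5, 3]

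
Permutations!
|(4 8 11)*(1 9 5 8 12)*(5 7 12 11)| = 4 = |(1 9 7 12)(4 11)(5 8)|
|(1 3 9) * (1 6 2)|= |(1 3 9 6 2)|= 5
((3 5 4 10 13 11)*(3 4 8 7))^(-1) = (3 7 8 5)(4 11 13 10)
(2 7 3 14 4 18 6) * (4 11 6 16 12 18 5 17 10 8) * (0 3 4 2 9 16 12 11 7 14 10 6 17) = [3, 1, 14, 10, 5, 0, 9, 4, 2, 16, 8, 17, 18, 13, 7, 15, 11, 6, 12] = (0 3 10 8 2 14 7 4 5)(6 9 16 11 17)(12 18)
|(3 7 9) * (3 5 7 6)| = |(3 6)(5 7 9)| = 6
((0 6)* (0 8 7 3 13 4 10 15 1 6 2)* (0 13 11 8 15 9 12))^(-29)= (0 12 9 10 4 13 2)(1 6 15)(3 7 8 11)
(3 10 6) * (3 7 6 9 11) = [0, 1, 2, 10, 4, 5, 7, 6, 8, 11, 9, 3] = (3 10 9 11)(6 7)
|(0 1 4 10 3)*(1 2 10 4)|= 4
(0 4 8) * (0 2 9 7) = (0 4 8 2 9 7) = [4, 1, 9, 3, 8, 5, 6, 0, 2, 7]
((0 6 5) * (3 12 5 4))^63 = (0 3)(4 5)(6 12)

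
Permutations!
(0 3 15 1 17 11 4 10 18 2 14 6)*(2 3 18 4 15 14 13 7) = (0 18 3 14 6)(1 17 11 15)(2 13 7)(4 10) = [18, 17, 13, 14, 10, 5, 0, 2, 8, 9, 4, 15, 12, 7, 6, 1, 16, 11, 3]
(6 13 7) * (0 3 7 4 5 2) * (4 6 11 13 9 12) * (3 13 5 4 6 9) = (0 13 9 12 6 3 7 11 5 2) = [13, 1, 0, 7, 4, 2, 3, 11, 8, 12, 10, 5, 6, 9]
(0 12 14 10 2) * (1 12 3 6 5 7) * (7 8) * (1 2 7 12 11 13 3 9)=(0 9 1 11 13 3 6 5 8 12 14 10 7 2)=[9, 11, 0, 6, 4, 8, 5, 2, 12, 1, 7, 13, 14, 3, 10]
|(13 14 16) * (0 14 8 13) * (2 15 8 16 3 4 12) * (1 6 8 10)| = |(0 14 3 4 12 2 15 10 1 6 8 13 16)| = 13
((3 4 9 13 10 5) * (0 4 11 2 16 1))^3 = (0 13 3 16 4 10 11 1 9 5 2)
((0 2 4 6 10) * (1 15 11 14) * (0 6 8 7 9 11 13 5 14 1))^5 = ((0 2 4 8 7 9 11 1 15 13 5 14)(6 10))^5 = (0 9 5 8 15 2 11 14 7 13 4 1)(6 10)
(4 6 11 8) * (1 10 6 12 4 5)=(1 10 6 11 8 5)(4 12)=[0, 10, 2, 3, 12, 1, 11, 7, 5, 9, 6, 8, 4]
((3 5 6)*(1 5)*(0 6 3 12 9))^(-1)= (0 9 12 6)(1 3 5)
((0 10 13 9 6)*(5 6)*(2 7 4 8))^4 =(0 5 13)(6 9 10)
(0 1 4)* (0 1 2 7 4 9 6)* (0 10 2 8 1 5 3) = (0 8 1 9 6 10 2 7 4 5 3) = [8, 9, 7, 0, 5, 3, 10, 4, 1, 6, 2]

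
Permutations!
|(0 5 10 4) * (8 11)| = |(0 5 10 4)(8 11)| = 4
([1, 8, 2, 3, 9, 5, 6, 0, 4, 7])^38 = [8, 4, 2, 3, 7, 5, 6, 1, 9, 0]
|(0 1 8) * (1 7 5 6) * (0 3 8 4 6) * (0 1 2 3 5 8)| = |(0 7 8 5 1 4 6 2 3)| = 9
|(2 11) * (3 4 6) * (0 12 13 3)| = |(0 12 13 3 4 6)(2 11)| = 6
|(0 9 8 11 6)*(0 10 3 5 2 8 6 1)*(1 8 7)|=18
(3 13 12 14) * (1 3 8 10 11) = [0, 3, 2, 13, 4, 5, 6, 7, 10, 9, 11, 1, 14, 12, 8] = (1 3 13 12 14 8 10 11)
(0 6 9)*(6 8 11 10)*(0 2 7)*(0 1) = (0 8 11 10 6 9 2 7 1) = [8, 0, 7, 3, 4, 5, 9, 1, 11, 2, 6, 10]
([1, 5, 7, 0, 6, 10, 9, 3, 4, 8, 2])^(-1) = [3, 0, 10, 7, 8, 1, 4, 2, 9, 6, 5]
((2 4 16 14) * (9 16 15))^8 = ((2 4 15 9 16 14))^8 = (2 15 16)(4 9 14)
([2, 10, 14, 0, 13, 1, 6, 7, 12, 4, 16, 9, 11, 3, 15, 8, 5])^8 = (16)(0 4 12 14 3 9 8 2 13 11 15)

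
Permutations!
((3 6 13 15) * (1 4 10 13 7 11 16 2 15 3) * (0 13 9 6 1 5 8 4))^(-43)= (0 13 3 1)(2 15 5 8 4 10 9 6 7 11 16)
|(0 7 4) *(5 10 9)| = 3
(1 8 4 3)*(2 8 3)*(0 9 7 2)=(0 9 7 2 8 4)(1 3)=[9, 3, 8, 1, 0, 5, 6, 2, 4, 7]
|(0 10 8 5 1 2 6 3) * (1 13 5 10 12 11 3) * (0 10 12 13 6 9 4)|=|(0 13 5 6 1 2 9 4)(3 10 8 12 11)|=40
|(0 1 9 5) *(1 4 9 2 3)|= |(0 4 9 5)(1 2 3)|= 12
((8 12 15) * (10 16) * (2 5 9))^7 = (2 5 9)(8 12 15)(10 16) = ((2 5 9)(8 12 15)(10 16))^7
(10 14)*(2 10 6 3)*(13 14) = [0, 1, 10, 2, 4, 5, 3, 7, 8, 9, 13, 11, 12, 14, 6] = (2 10 13 14 6 3)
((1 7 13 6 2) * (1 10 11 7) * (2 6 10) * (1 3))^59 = ((1 3)(7 13 10 11))^59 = (1 3)(7 11 10 13)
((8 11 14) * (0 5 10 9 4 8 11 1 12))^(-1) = (0 12 1 8 4 9 10 5)(11 14)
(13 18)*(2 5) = (2 5)(13 18) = [0, 1, 5, 3, 4, 2, 6, 7, 8, 9, 10, 11, 12, 18, 14, 15, 16, 17, 13]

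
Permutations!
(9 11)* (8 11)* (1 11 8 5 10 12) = (1 11 9 5 10 12) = [0, 11, 2, 3, 4, 10, 6, 7, 8, 5, 12, 9, 1]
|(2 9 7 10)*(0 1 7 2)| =|(0 1 7 10)(2 9)| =4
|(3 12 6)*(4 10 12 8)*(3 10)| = 3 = |(3 8 4)(6 10 12)|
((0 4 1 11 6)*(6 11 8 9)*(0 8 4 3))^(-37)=((11)(0 3)(1 4)(6 8 9))^(-37)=(11)(0 3)(1 4)(6 9 8)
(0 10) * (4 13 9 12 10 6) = (0 6 4 13 9 12 10) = [6, 1, 2, 3, 13, 5, 4, 7, 8, 12, 0, 11, 10, 9]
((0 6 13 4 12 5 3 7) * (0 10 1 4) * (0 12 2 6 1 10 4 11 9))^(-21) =((0 1 11 9)(2 6 13 12 5 3 7 4))^(-21) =(0 9 11 1)(2 12 7 6 5 4 13 3)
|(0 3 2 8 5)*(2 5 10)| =3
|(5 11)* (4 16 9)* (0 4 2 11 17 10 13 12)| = |(0 4 16 9 2 11 5 17 10 13 12)| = 11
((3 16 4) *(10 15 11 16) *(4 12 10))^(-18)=((3 4)(10 15 11 16 12))^(-18)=(10 11 12 15 16)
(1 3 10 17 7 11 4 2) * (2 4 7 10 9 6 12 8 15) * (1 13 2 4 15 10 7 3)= (2 13)(3 9 6 12 8 10 17 7 11)(4 15)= [0, 1, 13, 9, 15, 5, 12, 11, 10, 6, 17, 3, 8, 2, 14, 4, 16, 7]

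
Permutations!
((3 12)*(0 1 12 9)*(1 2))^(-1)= (0 9 3 12 1 2)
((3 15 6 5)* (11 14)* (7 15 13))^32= (3 7 6)(5 13 15)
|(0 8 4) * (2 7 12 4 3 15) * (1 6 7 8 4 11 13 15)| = |(0 4)(1 6 7 12 11 13 15 2 8 3)| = 10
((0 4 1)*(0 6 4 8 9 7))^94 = (0 9)(1 6 4)(7 8)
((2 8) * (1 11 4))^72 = ((1 11 4)(2 8))^72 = (11)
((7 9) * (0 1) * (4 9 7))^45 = (0 1)(4 9)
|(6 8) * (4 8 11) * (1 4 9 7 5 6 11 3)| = 9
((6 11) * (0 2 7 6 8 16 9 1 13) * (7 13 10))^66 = ((0 2 13)(1 10 7 6 11 8 16 9))^66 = (1 7 11 16)(6 8 9 10)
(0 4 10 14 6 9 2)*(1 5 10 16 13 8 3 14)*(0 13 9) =[4, 5, 13, 14, 16, 10, 0, 7, 3, 2, 1, 11, 12, 8, 6, 15, 9] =(0 4 16 9 2 13 8 3 14 6)(1 5 10)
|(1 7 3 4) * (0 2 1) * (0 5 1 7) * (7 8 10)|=9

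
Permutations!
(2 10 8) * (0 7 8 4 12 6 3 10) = (0 7 8 2)(3 10 4 12 6) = [7, 1, 0, 10, 12, 5, 3, 8, 2, 9, 4, 11, 6]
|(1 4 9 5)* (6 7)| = 4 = |(1 4 9 5)(6 7)|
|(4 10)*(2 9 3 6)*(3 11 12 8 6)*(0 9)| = |(0 9 11 12 8 6 2)(4 10)| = 14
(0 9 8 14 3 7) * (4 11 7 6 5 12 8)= (0 9 4 11 7)(3 6 5 12 8 14)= [9, 1, 2, 6, 11, 12, 5, 0, 14, 4, 10, 7, 8, 13, 3]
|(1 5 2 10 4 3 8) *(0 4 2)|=|(0 4 3 8 1 5)(2 10)|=6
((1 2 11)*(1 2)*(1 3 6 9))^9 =(1 3 6 9)(2 11)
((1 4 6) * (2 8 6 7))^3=((1 4 7 2 8 6))^3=(1 2)(4 8)(6 7)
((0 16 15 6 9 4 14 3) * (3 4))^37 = (0 16 15 6 9 3)(4 14) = ((0 16 15 6 9 3)(4 14))^37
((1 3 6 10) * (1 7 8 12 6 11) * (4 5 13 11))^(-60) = (13)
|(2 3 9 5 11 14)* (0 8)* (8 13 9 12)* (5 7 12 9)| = 11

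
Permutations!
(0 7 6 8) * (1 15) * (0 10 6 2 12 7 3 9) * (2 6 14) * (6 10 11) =(0 3 9)(1 15)(2 12 7 10 14)(6 8 11) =[3, 15, 12, 9, 4, 5, 8, 10, 11, 0, 14, 6, 7, 13, 2, 1]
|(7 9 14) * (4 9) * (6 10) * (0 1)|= 4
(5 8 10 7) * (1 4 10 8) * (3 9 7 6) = (1 4 10 6 3 9 7 5) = [0, 4, 2, 9, 10, 1, 3, 5, 8, 7, 6]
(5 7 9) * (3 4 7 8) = [0, 1, 2, 4, 7, 8, 6, 9, 3, 5] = (3 4 7 9 5 8)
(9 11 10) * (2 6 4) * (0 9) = (0 9 11 10)(2 6 4) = [9, 1, 6, 3, 2, 5, 4, 7, 8, 11, 0, 10]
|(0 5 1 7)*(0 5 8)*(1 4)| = |(0 8)(1 7 5 4)| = 4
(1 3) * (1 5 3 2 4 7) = (1 2 4 7)(3 5) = [0, 2, 4, 5, 7, 3, 6, 1]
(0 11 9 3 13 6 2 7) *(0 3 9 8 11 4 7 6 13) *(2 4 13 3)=[13, 1, 6, 0, 7, 5, 4, 2, 11, 9, 10, 8, 12, 3]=(0 13 3)(2 6 4 7)(8 11)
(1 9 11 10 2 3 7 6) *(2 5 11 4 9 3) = (1 3 7 6)(4 9)(5 11 10) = [0, 3, 2, 7, 9, 11, 1, 6, 8, 4, 5, 10]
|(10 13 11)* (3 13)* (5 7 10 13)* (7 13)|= |(3 5 13 11 7 10)|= 6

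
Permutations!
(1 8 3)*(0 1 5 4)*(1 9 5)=[9, 8, 2, 1, 0, 4, 6, 7, 3, 5]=(0 9 5 4)(1 8 3)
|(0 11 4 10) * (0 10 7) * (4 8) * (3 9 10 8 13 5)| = 10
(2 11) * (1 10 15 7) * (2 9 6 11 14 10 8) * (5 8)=(1 5 8 2 14 10 15 7)(6 11 9)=[0, 5, 14, 3, 4, 8, 11, 1, 2, 6, 15, 9, 12, 13, 10, 7]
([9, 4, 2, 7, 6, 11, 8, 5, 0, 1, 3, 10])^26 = [1, 6, 2, 7, 8, 11, 0, 5, 9, 4, 3, 10]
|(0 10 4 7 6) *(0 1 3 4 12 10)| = |(1 3 4 7 6)(10 12)| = 10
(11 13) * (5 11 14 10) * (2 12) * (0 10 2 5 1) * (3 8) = (0 10 1)(2 12 5 11 13 14)(3 8) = [10, 0, 12, 8, 4, 11, 6, 7, 3, 9, 1, 13, 5, 14, 2]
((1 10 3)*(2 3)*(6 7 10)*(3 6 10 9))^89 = ((1 10 2 6 7 9 3))^89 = (1 9 6 10 3 7 2)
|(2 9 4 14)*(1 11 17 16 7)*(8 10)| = |(1 11 17 16 7)(2 9 4 14)(8 10)| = 20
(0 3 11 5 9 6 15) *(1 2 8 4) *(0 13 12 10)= [3, 2, 8, 11, 1, 9, 15, 7, 4, 6, 0, 5, 10, 12, 14, 13]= (0 3 11 5 9 6 15 13 12 10)(1 2 8 4)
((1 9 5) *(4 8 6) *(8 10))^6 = (4 8)(6 10)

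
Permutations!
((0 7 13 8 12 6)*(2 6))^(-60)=(0 8 6 13 2 7 12)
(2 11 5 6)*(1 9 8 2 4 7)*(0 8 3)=(0 8 2 11 5 6 4 7 1 9 3)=[8, 9, 11, 0, 7, 6, 4, 1, 2, 3, 10, 5]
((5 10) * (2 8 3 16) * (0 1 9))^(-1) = (0 9 1)(2 16 3 8)(5 10)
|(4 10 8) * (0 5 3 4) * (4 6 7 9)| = |(0 5 3 6 7 9 4 10 8)| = 9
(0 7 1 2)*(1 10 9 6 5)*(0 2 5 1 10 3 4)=(0 7 3 4)(1 5 10 9 6)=[7, 5, 2, 4, 0, 10, 1, 3, 8, 6, 9]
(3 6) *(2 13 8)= (2 13 8)(3 6)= [0, 1, 13, 6, 4, 5, 3, 7, 2, 9, 10, 11, 12, 8]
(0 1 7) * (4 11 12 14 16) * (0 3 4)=(0 1 7 3 4 11 12 14 16)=[1, 7, 2, 4, 11, 5, 6, 3, 8, 9, 10, 12, 14, 13, 16, 15, 0]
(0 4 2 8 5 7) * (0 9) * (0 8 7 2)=[4, 1, 7, 3, 0, 2, 6, 9, 5, 8]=(0 4)(2 7 9 8 5)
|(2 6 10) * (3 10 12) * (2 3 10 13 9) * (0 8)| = 14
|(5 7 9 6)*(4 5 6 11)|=|(4 5 7 9 11)|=5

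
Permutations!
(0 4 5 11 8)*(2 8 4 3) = [3, 1, 8, 2, 5, 11, 6, 7, 0, 9, 10, 4] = (0 3 2 8)(4 5 11)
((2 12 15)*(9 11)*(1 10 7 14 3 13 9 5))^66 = ((1 10 7 14 3 13 9 11 5)(2 12 15))^66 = (15)(1 14 9)(3 11 10)(5 7 13)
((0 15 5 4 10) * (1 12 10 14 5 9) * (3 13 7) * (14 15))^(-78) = ((0 14 5 4 15 9 1 12 10)(3 13 7))^(-78) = (0 4 1)(5 9 10)(12 14 15)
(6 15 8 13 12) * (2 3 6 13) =(2 3 6 15 8)(12 13) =[0, 1, 3, 6, 4, 5, 15, 7, 2, 9, 10, 11, 13, 12, 14, 8]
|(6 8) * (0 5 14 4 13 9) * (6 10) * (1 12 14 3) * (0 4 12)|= |(0 5 3 1)(4 13 9)(6 8 10)(12 14)|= 12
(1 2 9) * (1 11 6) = [0, 2, 9, 3, 4, 5, 1, 7, 8, 11, 10, 6] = (1 2 9 11 6)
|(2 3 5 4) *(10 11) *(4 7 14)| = |(2 3 5 7 14 4)(10 11)| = 6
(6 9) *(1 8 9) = (1 8 9 6) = [0, 8, 2, 3, 4, 5, 1, 7, 9, 6]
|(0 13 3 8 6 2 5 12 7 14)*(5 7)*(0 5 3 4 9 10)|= 40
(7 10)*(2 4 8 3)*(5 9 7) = (2 4 8 3)(5 9 7 10) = [0, 1, 4, 2, 8, 9, 6, 10, 3, 7, 5]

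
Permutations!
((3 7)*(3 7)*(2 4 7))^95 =(2 7 4)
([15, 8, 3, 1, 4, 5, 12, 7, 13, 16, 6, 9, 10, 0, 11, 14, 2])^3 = [11, 0, 8, 13, 4, 5, 6, 7, 15, 3, 10, 2, 12, 14, 16, 9, 1]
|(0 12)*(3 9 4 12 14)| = 6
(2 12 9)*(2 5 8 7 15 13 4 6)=(2 12 9 5 8 7 15 13 4 6)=[0, 1, 12, 3, 6, 8, 2, 15, 7, 5, 10, 11, 9, 4, 14, 13]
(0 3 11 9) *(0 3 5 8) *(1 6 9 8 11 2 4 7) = (0 5 11 8)(1 6 9 3 2 4 7) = [5, 6, 4, 2, 7, 11, 9, 1, 0, 3, 10, 8]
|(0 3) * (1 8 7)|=|(0 3)(1 8 7)|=6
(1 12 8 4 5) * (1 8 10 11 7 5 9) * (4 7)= (1 12 10 11 4 9)(5 8 7)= [0, 12, 2, 3, 9, 8, 6, 5, 7, 1, 11, 4, 10]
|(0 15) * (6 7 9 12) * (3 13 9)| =6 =|(0 15)(3 13 9 12 6 7)|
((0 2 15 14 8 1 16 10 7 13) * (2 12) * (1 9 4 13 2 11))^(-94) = (0 16 15 4 11 7 8)(1 2 9 12 10 14 13)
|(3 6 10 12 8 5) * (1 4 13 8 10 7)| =|(1 4 13 8 5 3 6 7)(10 12)| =8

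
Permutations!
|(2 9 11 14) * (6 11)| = 5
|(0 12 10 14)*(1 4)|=4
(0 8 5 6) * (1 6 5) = (0 8 1 6) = [8, 6, 2, 3, 4, 5, 0, 7, 1]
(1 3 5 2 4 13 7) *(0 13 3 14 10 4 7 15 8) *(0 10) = (0 13 15 8 10 4 3 5 2 7 1 14) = [13, 14, 7, 5, 3, 2, 6, 1, 10, 9, 4, 11, 12, 15, 0, 8]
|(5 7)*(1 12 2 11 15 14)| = 6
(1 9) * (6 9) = (1 6 9) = [0, 6, 2, 3, 4, 5, 9, 7, 8, 1]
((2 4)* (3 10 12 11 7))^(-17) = (2 4)(3 11 10 7 12) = ((2 4)(3 10 12 11 7))^(-17)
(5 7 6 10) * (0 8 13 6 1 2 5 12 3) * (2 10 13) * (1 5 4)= (0 8 2 4 1 10 12 3)(5 7)(6 13)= [8, 10, 4, 0, 1, 7, 13, 5, 2, 9, 12, 11, 3, 6]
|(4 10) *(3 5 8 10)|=5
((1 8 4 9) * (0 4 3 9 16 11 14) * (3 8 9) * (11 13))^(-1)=(0 14 11 13 16 4)(1 9)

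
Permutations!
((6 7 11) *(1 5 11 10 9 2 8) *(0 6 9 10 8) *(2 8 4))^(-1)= (0 2 4 7 6)(1 8 9 11 5)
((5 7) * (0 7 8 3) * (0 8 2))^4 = ((0 7 5 2)(3 8))^4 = (8)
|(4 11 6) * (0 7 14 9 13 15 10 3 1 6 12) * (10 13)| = 22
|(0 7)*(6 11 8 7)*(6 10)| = 6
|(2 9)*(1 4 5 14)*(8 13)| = 4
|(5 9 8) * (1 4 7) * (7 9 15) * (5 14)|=|(1 4 9 8 14 5 15 7)|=8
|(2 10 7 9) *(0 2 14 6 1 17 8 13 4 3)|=|(0 2 10 7 9 14 6 1 17 8 13 4 3)|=13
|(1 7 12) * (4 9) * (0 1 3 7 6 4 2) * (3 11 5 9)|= |(0 1 6 4 3 7 12 11 5 9 2)|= 11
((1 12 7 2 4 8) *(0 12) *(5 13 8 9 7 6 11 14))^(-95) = (0 14 1 11 8 6 13 12 5)(2 4 9 7)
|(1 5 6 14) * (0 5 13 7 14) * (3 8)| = 12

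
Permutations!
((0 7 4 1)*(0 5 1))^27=((0 7 4)(1 5))^27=(7)(1 5)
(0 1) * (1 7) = (0 7 1) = [7, 0, 2, 3, 4, 5, 6, 1]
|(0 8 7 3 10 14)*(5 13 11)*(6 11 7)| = |(0 8 6 11 5 13 7 3 10 14)| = 10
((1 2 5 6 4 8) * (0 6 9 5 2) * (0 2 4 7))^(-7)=(0 7 6)(1 2 4 8)(5 9)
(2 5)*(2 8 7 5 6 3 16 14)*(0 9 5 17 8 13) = (0 9 5 13)(2 6 3 16 14)(7 17 8) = [9, 1, 6, 16, 4, 13, 3, 17, 7, 5, 10, 11, 12, 0, 2, 15, 14, 8]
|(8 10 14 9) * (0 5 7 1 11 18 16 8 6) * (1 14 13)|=|(0 5 7 14 9 6)(1 11 18 16 8 10 13)|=42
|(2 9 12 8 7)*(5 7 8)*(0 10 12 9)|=6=|(0 10 12 5 7 2)|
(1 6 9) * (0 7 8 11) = (0 7 8 11)(1 6 9) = [7, 6, 2, 3, 4, 5, 9, 8, 11, 1, 10, 0]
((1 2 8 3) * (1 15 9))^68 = (1 8 15)(2 3 9)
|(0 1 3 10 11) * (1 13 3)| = 5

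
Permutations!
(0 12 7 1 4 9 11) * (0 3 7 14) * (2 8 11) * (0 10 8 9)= (0 12 14 10 8 11 3 7 1 4)(2 9)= [12, 4, 9, 7, 0, 5, 6, 1, 11, 2, 8, 3, 14, 13, 10]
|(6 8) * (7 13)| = 2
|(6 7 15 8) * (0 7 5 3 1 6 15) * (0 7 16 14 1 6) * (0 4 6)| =8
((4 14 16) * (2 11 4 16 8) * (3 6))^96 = (16)(2 11 4 14 8)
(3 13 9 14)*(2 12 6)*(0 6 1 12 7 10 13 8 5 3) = (0 6 2 7 10 13 9 14)(1 12)(3 8 5) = [6, 12, 7, 8, 4, 3, 2, 10, 5, 14, 13, 11, 1, 9, 0]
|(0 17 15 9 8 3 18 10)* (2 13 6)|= 24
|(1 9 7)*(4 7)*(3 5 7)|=6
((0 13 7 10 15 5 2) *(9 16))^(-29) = (0 2 5 15 10 7 13)(9 16)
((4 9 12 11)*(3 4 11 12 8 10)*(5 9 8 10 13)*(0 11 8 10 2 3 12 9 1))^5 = (0 1 5 13 8 11)(2 9 12 10 4 3)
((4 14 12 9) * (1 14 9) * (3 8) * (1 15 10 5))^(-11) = (1 14 12 15 10 5)(3 8)(4 9)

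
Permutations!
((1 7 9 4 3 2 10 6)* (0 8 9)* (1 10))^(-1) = ((0 8 9 4 3 2 1 7)(6 10))^(-1) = (0 7 1 2 3 4 9 8)(6 10)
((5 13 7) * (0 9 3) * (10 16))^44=(16)(0 3 9)(5 7 13)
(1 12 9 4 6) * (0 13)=(0 13)(1 12 9 4 6)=[13, 12, 2, 3, 6, 5, 1, 7, 8, 4, 10, 11, 9, 0]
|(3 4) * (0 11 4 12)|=5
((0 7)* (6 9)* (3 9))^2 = ((0 7)(3 9 6))^2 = (3 6 9)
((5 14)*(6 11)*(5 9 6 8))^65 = ((5 14 9 6 11 8))^65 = (5 8 11 6 9 14)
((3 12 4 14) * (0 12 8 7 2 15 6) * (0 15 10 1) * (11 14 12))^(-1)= ((0 11 14 3 8 7 2 10 1)(4 12)(6 15))^(-1)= (0 1 10 2 7 8 3 14 11)(4 12)(6 15)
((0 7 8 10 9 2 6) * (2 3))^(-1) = ((0 7 8 10 9 3 2 6))^(-1) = (0 6 2 3 9 10 8 7)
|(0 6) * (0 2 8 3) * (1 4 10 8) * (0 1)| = 15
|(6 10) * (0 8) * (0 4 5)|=|(0 8 4 5)(6 10)|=4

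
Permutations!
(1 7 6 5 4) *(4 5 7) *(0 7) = (0 7 6)(1 4) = [7, 4, 2, 3, 1, 5, 0, 6]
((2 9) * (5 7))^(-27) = (2 9)(5 7)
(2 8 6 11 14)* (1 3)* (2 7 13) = (1 3)(2 8 6 11 14 7 13) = [0, 3, 8, 1, 4, 5, 11, 13, 6, 9, 10, 14, 12, 2, 7]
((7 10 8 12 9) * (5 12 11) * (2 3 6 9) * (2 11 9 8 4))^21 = ((2 3 6 8 9 7 10 4)(5 12 11))^21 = (12)(2 7 6 4 9 3 10 8)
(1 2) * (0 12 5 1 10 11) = (0 12 5 1 2 10 11) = [12, 2, 10, 3, 4, 1, 6, 7, 8, 9, 11, 0, 5]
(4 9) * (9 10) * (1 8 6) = [0, 8, 2, 3, 10, 5, 1, 7, 6, 4, 9] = (1 8 6)(4 10 9)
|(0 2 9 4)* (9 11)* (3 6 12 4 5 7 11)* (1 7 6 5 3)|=|(0 2 1 7 11 9 3 5 6 12 4)|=11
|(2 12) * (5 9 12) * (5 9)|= |(2 9 12)|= 3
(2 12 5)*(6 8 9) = [0, 1, 12, 3, 4, 2, 8, 7, 9, 6, 10, 11, 5] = (2 12 5)(6 8 9)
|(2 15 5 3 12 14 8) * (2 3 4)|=|(2 15 5 4)(3 12 14 8)|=4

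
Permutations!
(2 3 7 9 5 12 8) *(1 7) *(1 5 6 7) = (2 3 5 12 8)(6 7 9) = [0, 1, 3, 5, 4, 12, 7, 9, 2, 6, 10, 11, 8]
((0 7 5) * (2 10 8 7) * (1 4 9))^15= (0 8)(2 7)(5 10)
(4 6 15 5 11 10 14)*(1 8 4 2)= (1 8 4 6 15 5 11 10 14 2)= [0, 8, 1, 3, 6, 11, 15, 7, 4, 9, 14, 10, 12, 13, 2, 5]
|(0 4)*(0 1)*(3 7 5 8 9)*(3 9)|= 12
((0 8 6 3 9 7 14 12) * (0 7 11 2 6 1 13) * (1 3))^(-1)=(0 13 1 6 2 11 9 3 8)(7 12 14)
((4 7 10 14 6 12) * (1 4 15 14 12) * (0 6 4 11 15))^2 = (0 1 15 4 10)(6 11 14 7 12)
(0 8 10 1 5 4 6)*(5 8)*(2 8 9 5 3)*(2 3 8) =(0 8 10 1 9 5 4 6) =[8, 9, 2, 3, 6, 4, 0, 7, 10, 5, 1]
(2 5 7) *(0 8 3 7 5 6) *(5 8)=(0 5 8 3 7 2 6)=[5, 1, 6, 7, 4, 8, 0, 2, 3]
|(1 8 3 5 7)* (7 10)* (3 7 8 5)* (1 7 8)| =3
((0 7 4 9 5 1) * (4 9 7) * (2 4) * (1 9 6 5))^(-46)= (0 4 6 9)(1 2 7 5)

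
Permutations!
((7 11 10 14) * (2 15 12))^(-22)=(2 12 15)(7 10)(11 14)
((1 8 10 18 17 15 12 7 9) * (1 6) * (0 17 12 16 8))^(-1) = (0 1 6 9 7 12 18 10 8 16 15 17)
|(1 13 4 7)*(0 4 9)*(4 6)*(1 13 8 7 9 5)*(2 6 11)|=30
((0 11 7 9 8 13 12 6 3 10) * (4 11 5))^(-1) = (0 10 3 6 12 13 8 9 7 11 4 5)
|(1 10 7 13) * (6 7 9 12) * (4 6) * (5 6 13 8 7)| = 6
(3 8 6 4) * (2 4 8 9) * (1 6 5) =(1 6 8 5)(2 4 3 9) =[0, 6, 4, 9, 3, 1, 8, 7, 5, 2]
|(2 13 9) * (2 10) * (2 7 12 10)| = 3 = |(2 13 9)(7 12 10)|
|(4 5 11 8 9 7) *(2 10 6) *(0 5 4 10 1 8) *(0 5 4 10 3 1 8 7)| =42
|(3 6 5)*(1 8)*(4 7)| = |(1 8)(3 6 5)(4 7)| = 6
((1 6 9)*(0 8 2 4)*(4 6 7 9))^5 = ((0 8 2 6 4)(1 7 9))^5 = (1 9 7)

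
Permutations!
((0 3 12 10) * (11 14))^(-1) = ((0 3 12 10)(11 14))^(-1) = (0 10 12 3)(11 14)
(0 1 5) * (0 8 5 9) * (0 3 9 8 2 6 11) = (0 1 8 5 2 6 11)(3 9) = [1, 8, 6, 9, 4, 2, 11, 7, 5, 3, 10, 0]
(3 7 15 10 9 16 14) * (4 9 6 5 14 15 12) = (3 7 12 4 9 16 15 10 6 5 14) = [0, 1, 2, 7, 9, 14, 5, 12, 8, 16, 6, 11, 4, 13, 3, 10, 15]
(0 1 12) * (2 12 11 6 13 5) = (0 1 11 6 13 5 2 12) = [1, 11, 12, 3, 4, 2, 13, 7, 8, 9, 10, 6, 0, 5]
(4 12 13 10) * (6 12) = (4 6 12 13 10) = [0, 1, 2, 3, 6, 5, 12, 7, 8, 9, 4, 11, 13, 10]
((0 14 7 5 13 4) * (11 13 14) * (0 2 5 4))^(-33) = (2 14 4 5 7)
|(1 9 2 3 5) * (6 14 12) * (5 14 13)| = |(1 9 2 3 14 12 6 13 5)| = 9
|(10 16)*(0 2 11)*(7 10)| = 3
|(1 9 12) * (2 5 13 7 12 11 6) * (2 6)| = |(1 9 11 2 5 13 7 12)| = 8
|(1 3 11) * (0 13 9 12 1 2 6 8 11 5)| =28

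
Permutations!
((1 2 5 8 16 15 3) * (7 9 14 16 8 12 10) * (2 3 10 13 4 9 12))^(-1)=(1 3)(2 5)(4 13 12 7 10 15 16 14 9)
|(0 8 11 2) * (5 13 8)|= |(0 5 13 8 11 2)|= 6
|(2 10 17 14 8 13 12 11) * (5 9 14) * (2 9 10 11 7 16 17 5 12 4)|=28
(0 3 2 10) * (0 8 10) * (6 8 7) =[3, 1, 0, 2, 4, 5, 8, 6, 10, 9, 7] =(0 3 2)(6 8 10 7)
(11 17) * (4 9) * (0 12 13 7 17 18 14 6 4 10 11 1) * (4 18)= [12, 0, 2, 3, 9, 5, 18, 17, 8, 10, 11, 4, 13, 7, 6, 15, 16, 1, 14]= (0 12 13 7 17 1)(4 9 10 11)(6 18 14)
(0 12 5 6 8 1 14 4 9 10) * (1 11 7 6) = (0 12 5 1 14 4 9 10)(6 8 11 7) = [12, 14, 2, 3, 9, 1, 8, 6, 11, 10, 0, 7, 5, 13, 4]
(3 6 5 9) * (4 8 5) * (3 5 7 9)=(3 6 4 8 7 9 5)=[0, 1, 2, 6, 8, 3, 4, 9, 7, 5]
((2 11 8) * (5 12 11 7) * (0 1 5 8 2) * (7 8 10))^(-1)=((0 1 5 12 11 2 8)(7 10))^(-1)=(0 8 2 11 12 5 1)(7 10)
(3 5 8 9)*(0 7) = (0 7)(3 5 8 9) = [7, 1, 2, 5, 4, 8, 6, 0, 9, 3]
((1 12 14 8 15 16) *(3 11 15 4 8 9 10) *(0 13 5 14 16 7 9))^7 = ((0 13 5 14)(1 12 16)(3 11 15 7 9 10)(4 8))^7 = (0 14 5 13)(1 12 16)(3 11 15 7 9 10)(4 8)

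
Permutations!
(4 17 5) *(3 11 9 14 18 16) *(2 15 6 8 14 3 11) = [0, 1, 15, 2, 17, 4, 8, 7, 14, 3, 10, 9, 12, 13, 18, 6, 11, 5, 16] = (2 15 6 8 14 18 16 11 9 3)(4 17 5)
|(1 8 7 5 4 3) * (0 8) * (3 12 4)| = 6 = |(0 8 7 5 3 1)(4 12)|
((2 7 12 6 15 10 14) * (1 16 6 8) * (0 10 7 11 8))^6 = (0 1)(2 15)(6 14)(7 11)(8 12)(10 16)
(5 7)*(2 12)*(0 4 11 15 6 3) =(0 4 11 15 6 3)(2 12)(5 7) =[4, 1, 12, 0, 11, 7, 3, 5, 8, 9, 10, 15, 2, 13, 14, 6]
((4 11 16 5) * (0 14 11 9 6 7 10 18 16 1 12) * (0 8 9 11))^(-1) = (0 14)(1 11 4 5 16 18 10 7 6 9 8 12)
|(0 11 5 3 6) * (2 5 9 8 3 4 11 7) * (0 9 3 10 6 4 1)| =|(0 7 2 5 1)(3 4 11)(6 9 8 10)| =60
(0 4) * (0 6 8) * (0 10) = [4, 1, 2, 3, 6, 5, 8, 7, 10, 9, 0] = (0 4 6 8 10)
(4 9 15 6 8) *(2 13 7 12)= (2 13 7 12)(4 9 15 6 8)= [0, 1, 13, 3, 9, 5, 8, 12, 4, 15, 10, 11, 2, 7, 14, 6]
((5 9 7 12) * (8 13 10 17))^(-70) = ((5 9 7 12)(8 13 10 17))^(-70) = (5 7)(8 10)(9 12)(13 17)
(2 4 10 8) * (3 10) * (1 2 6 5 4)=(1 2)(3 10 8 6 5 4)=[0, 2, 1, 10, 3, 4, 5, 7, 6, 9, 8]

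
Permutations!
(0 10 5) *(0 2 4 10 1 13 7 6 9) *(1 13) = (0 13 7 6 9)(2 4 10 5) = [13, 1, 4, 3, 10, 2, 9, 6, 8, 0, 5, 11, 12, 7]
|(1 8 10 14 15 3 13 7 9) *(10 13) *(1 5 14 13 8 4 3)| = |(1 4 3 10 13 7 9 5 14 15)| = 10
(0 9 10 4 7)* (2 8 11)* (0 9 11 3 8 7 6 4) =[11, 1, 7, 8, 6, 5, 4, 9, 3, 10, 0, 2] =(0 11 2 7 9 10)(3 8)(4 6)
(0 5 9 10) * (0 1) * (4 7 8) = (0 5 9 10 1)(4 7 8) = [5, 0, 2, 3, 7, 9, 6, 8, 4, 10, 1]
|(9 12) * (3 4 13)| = 6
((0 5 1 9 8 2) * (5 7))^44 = (0 5 9 2 7 1 8)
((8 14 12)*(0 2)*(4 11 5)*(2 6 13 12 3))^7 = (0 2 3 14 8 12 13 6)(4 11 5)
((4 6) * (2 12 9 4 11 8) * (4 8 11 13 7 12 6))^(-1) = ((2 6 13 7 12 9 8))^(-1) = (2 8 9 12 7 13 6)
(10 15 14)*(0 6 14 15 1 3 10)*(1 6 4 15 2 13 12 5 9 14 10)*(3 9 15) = [4, 9, 13, 1, 3, 15, 10, 7, 8, 14, 6, 11, 5, 12, 0, 2] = (0 4 3 1 9 14)(2 13 12 5 15)(6 10)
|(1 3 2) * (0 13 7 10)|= 12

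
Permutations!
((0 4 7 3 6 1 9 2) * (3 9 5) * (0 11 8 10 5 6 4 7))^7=((0 7 9 2 11 8 10 5 3 4)(1 6))^7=(0 5 11 7 3 8 9 4 10 2)(1 6)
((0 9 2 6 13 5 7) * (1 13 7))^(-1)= (0 7 6 2 9)(1 5 13)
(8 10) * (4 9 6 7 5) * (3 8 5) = (3 8 10 5 4 9 6 7) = [0, 1, 2, 8, 9, 4, 7, 3, 10, 6, 5]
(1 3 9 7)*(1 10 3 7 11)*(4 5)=(1 7 10 3 9 11)(4 5)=[0, 7, 2, 9, 5, 4, 6, 10, 8, 11, 3, 1]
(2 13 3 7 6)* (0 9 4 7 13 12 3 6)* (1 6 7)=(0 9 4 1 6 2 12 3 13 7)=[9, 6, 12, 13, 1, 5, 2, 0, 8, 4, 10, 11, 3, 7]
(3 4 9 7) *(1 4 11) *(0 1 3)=(0 1 4 9 7)(3 11)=[1, 4, 2, 11, 9, 5, 6, 0, 8, 7, 10, 3]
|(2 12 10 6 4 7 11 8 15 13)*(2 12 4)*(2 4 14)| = |(2 14)(4 7 11 8 15 13 12 10 6)| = 18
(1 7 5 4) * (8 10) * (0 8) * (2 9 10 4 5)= (0 8 4 1 7 2 9 10)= [8, 7, 9, 3, 1, 5, 6, 2, 4, 10, 0]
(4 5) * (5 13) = [0, 1, 2, 3, 13, 4, 6, 7, 8, 9, 10, 11, 12, 5] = (4 13 5)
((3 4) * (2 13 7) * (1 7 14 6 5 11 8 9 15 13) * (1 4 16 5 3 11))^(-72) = (1 16 6 13 9 11 2)(3 14 15 8 4 7 5)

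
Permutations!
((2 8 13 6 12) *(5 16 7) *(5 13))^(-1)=((2 8 5 16 7 13 6 12))^(-1)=(2 12 6 13 7 16 5 8)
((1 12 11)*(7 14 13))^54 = (14)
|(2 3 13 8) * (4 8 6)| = |(2 3 13 6 4 8)| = 6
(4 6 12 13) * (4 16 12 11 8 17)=(4 6 11 8 17)(12 13 16)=[0, 1, 2, 3, 6, 5, 11, 7, 17, 9, 10, 8, 13, 16, 14, 15, 12, 4]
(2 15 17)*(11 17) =(2 15 11 17) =[0, 1, 15, 3, 4, 5, 6, 7, 8, 9, 10, 17, 12, 13, 14, 11, 16, 2]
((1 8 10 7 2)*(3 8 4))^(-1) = (1 2 7 10 8 3 4)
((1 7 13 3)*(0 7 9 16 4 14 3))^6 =((0 7 13)(1 9 16 4 14 3))^6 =(16)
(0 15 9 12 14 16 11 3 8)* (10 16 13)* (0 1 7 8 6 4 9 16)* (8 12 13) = (0 15 16 11 3 6 4 9 13 10)(1 7 12 14 8) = [15, 7, 2, 6, 9, 5, 4, 12, 1, 13, 0, 3, 14, 10, 8, 16, 11]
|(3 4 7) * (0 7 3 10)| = |(0 7 10)(3 4)| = 6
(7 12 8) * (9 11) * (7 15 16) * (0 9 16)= (0 9 11 16 7 12 8 15)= [9, 1, 2, 3, 4, 5, 6, 12, 15, 11, 10, 16, 8, 13, 14, 0, 7]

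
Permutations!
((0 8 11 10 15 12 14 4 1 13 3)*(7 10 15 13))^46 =(0 13 7 4 12 11)(1 14 15 8 3 10)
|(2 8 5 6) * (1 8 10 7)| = |(1 8 5 6 2 10 7)| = 7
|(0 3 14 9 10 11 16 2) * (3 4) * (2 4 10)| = |(0 10 11 16 4 3 14 9 2)| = 9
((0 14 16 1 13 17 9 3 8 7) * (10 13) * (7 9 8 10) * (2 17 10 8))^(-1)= (0 7 1 16 14)(2 17)(3 9 8)(10 13)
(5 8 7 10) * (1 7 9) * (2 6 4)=(1 7 10 5 8 9)(2 6 4)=[0, 7, 6, 3, 2, 8, 4, 10, 9, 1, 5]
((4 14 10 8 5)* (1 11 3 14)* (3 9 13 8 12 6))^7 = (3 10 6 14 12)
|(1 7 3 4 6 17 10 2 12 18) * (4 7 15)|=|(1 15 4 6 17 10 2 12 18)(3 7)|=18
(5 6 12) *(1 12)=(1 12 5 6)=[0, 12, 2, 3, 4, 6, 1, 7, 8, 9, 10, 11, 5]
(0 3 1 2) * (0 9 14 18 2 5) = (0 3 1 5)(2 9 14 18) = [3, 5, 9, 1, 4, 0, 6, 7, 8, 14, 10, 11, 12, 13, 18, 15, 16, 17, 2]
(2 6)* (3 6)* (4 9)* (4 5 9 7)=[0, 1, 3, 6, 7, 9, 2, 4, 8, 5]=(2 3 6)(4 7)(5 9)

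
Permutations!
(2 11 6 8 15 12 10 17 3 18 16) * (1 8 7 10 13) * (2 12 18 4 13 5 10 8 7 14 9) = (1 7 8 15 18 16 12 5 10 17 3 4 13)(2 11 6 14 9) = [0, 7, 11, 4, 13, 10, 14, 8, 15, 2, 17, 6, 5, 1, 9, 18, 12, 3, 16]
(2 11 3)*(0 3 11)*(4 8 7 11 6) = [3, 1, 0, 2, 8, 5, 4, 11, 7, 9, 10, 6] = (0 3 2)(4 8 7 11 6)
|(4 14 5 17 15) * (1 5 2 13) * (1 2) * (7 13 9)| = |(1 5 17 15 4 14)(2 9 7 13)| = 12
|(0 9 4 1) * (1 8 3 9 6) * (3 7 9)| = 12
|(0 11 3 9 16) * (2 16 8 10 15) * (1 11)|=|(0 1 11 3 9 8 10 15 2 16)|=10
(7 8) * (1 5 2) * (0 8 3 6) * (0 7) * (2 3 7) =(0 8)(1 5 3 6 2) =[8, 5, 1, 6, 4, 3, 2, 7, 0]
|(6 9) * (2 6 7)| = |(2 6 9 7)| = 4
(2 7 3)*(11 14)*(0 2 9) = (0 2 7 3 9)(11 14) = [2, 1, 7, 9, 4, 5, 6, 3, 8, 0, 10, 14, 12, 13, 11]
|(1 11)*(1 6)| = |(1 11 6)| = 3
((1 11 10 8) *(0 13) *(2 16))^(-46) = (16)(1 10)(8 11)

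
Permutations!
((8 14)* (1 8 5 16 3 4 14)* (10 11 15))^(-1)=(1 8)(3 16 5 14 4)(10 15 11)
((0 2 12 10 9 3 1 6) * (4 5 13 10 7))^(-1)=((0 2 12 7 4 5 13 10 9 3 1 6))^(-1)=(0 6 1 3 9 10 13 5 4 7 12 2)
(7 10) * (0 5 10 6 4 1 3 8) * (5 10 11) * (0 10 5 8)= (0 5 11 8 10 7 6 4 1 3)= [5, 3, 2, 0, 1, 11, 4, 6, 10, 9, 7, 8]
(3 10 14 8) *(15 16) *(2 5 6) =(2 5 6)(3 10 14 8)(15 16) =[0, 1, 5, 10, 4, 6, 2, 7, 3, 9, 14, 11, 12, 13, 8, 16, 15]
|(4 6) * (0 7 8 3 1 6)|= 7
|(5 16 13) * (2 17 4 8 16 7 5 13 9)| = |(2 17 4 8 16 9)(5 7)| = 6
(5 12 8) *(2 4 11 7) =(2 4 11 7)(5 12 8) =[0, 1, 4, 3, 11, 12, 6, 2, 5, 9, 10, 7, 8]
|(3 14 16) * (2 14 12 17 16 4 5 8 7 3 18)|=|(2 14 4 5 8 7 3 12 17 16 18)|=11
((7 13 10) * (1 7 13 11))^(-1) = (1 11 7)(10 13)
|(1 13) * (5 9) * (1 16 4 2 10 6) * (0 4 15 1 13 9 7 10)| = |(0 4 2)(1 9 5 7 10 6 13 16 15)| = 9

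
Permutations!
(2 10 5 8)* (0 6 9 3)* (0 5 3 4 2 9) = (0 6)(2 10 3 5 8 9 4) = [6, 1, 10, 5, 2, 8, 0, 7, 9, 4, 3]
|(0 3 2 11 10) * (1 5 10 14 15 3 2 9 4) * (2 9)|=|(0 9 4 1 5 10)(2 11 14 15 3)|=30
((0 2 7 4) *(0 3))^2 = ((0 2 7 4 3))^2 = (0 7 3 2 4)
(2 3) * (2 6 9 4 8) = (2 3 6 9 4 8) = [0, 1, 3, 6, 8, 5, 9, 7, 2, 4]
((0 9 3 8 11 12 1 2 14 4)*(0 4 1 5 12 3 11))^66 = ((0 9 11 3 8)(1 2 14)(5 12))^66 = (14)(0 9 11 3 8)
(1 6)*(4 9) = (1 6)(4 9) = [0, 6, 2, 3, 9, 5, 1, 7, 8, 4]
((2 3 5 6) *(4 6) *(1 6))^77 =(1 4 5 3 2 6)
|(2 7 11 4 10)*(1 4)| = 6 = |(1 4 10 2 7 11)|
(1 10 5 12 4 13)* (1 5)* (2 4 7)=(1 10)(2 4 13 5 12 7)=[0, 10, 4, 3, 13, 12, 6, 2, 8, 9, 1, 11, 7, 5]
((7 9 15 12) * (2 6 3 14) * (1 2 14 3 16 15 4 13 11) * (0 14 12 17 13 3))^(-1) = ((0 14 12 7 9 4 3)(1 2 6 16 15 17 13 11))^(-1) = (0 3 4 9 7 12 14)(1 11 13 17 15 16 6 2)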